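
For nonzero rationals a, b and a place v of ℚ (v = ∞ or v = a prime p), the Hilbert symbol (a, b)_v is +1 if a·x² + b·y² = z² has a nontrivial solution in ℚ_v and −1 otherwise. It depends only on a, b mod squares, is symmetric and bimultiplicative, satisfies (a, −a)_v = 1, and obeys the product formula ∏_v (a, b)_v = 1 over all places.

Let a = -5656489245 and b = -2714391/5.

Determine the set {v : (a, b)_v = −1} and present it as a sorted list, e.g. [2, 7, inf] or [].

[23, inf]

(a, b) ≡ (-5405, -167555) mod (ℚ^×)²; places V = {2, 3, 5, 11, 23, 31, 47, ∞}.
(a,b)_23: α=1, u≡16; β=1, v≡13 (mod 23); (16|23)=+1, (13|23)=+1; sign (−1)^1·+1^1·+1^1 = -1.
(a,b)_∞: sgn(-5405)=−, sgn(-167555)=−, so -1.
(a,b)_3: α=2, u≡1; β=4, v≡1 (mod 3); (1|3)=+1, (1|3)=+1; sign (−1)^0·+1^4·+1^2 = +1.
(a,b)_31: α=2, u≡18; β=1, v≡9 (mod 31); (18|31)=+1, (9|31)=+1; sign (−1)^0·+1^1·+1^2 = +1.
(a,b)_47: α=1, u≡44; β=1, v≡2 (mod 47); (44|47)=-1, (2|47)=+1; sign (−1)^1·-1^1·+1^1 = +1.
(a,b)_11: α=2, u≡10; β=0, v≡7 (mod 11); (10|11)=-1, (7|11)=-1; sign (−1)^0·-1^0·-1^2 = +1.
(a,b)_2: α=0, β=0; u≡3, v≡5 (mod 8); ε(u)ε(v)=1·0, αω(v)=0·1, βω(u)=0·1; sum ≡ 0  ⇒  +1.
(a,b)_5: α=1, u≡1; β=-1, v≡4 (mod 5); (1|5)=+1, (4|5)=+1; sign (−1)^0·+1^-1·+1^1 = +1.
|Ram(-5405, -167555)| = 2, even; anisotropic at {23, ∞}.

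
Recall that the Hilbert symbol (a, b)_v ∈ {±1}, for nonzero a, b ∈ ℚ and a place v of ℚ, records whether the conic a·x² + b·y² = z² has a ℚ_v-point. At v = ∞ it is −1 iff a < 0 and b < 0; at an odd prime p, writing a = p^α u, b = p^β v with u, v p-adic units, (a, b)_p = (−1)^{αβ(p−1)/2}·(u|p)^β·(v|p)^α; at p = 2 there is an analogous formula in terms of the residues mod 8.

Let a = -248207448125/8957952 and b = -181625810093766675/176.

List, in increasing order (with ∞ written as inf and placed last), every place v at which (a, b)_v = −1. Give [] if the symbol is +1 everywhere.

[3, 7, 29, inf]

(a, b) ≡ (-143871, -78793) mod (ℚ^×)²; places V = {2, 3, 5, 7, 11, 13, 17, 19, 29, 31, ∞}.
(a,b)_17: α=1, u≡10; β=2, v≡8 (mod 17); (10|17)=-1, (8|17)=+1; sign (−1)^0·-1^2·+1^1 = +1.
(a,b)_2: α=-12, β=-4; u≡1, v≡7 (mod 8); ε(u)ε(v)=0·1, αω(v)=-12·0, βω(u)=-4·0; sum ≡ 0  ⇒  +1.
(a,b)_3: α=-7, u≡1; β=2, v≡2 (mod 3); (1|3)=+1, (2|3)=-1; sign (−1)^0·+1^2·-1^-7 = -1.
(a,b)_5: α=4, u≡4; β=2, v≡3 (mod 5); (4|5)=+1, (3|5)=-1; sign (−1)^0·+1^2·-1^4 = +1.
(a,b)_31: α=1, u≡10; β=2, v≡5 (mod 31); (10|31)=+1, (5|31)=+1; sign (−1)^0·+1^2·+1^1 = +1.
(a,b)_11: α=0, u≡4; β=-1, v≡9 (mod 11); (4|11)=+1, (9|11)=+1; sign (−1)^0·+1^-1·+1^0 = +1.
(a,b)_7: α=3, u≡6; β=4, v≡6 (mod 7); (6|7)=-1, (6|7)=-1; sign (−1)^0·-1^4·-1^3 = -1.
(a,b)_13: α=3, u≡10; β=3, v≡1 (mod 13); (10|13)=+1, (1|13)=+1; sign (−1)^0·+1^3·+1^3 = +1.
(a,b)_∞: sgn(-143871)=−, sgn(-78793)=−, so -1.
(a,b)_29: α=0, u≡15; β=1, v≡22 (mod 29); (15|29)=-1, (22|29)=+1; sign (−1)^0·-1^1·+1^0 = -1.
(a,b)_19: α=0, u≡17; β=1, v≡3 (mod 19); (17|19)=+1, (3|19)=-1; sign (−1)^0·+1^1·-1^0 = +1.
(-143871, -78793 / ℚ) ramifies at {3, 7, 29, ∞}: a division algebra.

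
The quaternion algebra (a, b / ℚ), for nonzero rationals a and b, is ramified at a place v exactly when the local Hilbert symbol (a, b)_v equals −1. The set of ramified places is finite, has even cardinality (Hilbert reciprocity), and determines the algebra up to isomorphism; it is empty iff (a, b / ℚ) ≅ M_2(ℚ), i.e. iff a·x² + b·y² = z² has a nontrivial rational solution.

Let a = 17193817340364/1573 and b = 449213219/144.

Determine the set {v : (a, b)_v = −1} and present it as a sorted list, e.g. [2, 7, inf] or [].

(a, b) ≡ (494247, 1554371) mod (ℚ^×)²; places V = {2, 3, 7, 11, 13, 17, 19, 23, 29, 31, ∞}.
(a,b)_7: α=6, u≡6; β=1, v≡3 (mod 7); (6|7)=-1, (3|7)=-1; sign (−1)^0·-1^1·-1^6 = -1.
(a,b)_29: α=1, u≡28; β=1, v≡7 (mod 29); (28|29)=+1, (7|29)=+1; sign (−1)^0·+1^1·+1^1 = +1.
(a,b)_2: α=2, β=-4; u≡7, v≡3 (mod 8); ε(u)ε(v)=1·1, αω(v)=2·1, βω(u)=-4·0; sum ≡ 1  ⇒  -1.
(a,b)_3: α=1, u≡1; β=-2, v≡2 (mod 3); (1|3)=+1, (2|3)=-1; sign (−1)^0·+1^-2·-1^1 = -1.
(a,b)_31: α=2, u≡5; β=1, v≡7 (mod 31); (5|31)=+1, (7|31)=+1; sign (−1)^0·+1^1·+1^2 = +1.
(a,b)_13: α=-1, u≡7; β=1, v≡5 (mod 13); (7|13)=-1, (5|13)=-1; sign (−1)^0·-1^1·-1^-1 = +1.
(a,b)_∞: sgn(494247)=+, sgn(1554371)=+, so +1.
(a,b)_11: α=-2, u≡8; β=0, v≡4 (mod 11); (8|11)=-1, (4|11)=+1; sign (−1)^0·-1^0·+1^-2 = +1.
(a,b)_17: α=0, u≡14; β=2, v≡14 (mod 17); (14|17)=-1, (14|17)=-1; sign (−1)^0·-1^2·-1^0 = +1.
(a,b)_19: α=1, u≡10; β=1, v≡12 (mod 19); (10|19)=-1, (12|19)=-1; sign (−1)^1·-1^1·-1^1 = -1.
(a,b)_23: α=1, u≡19; β=0, v≡2 (mod 23); (19|23)=-1, (2|23)=+1; sign (−1)^0·-1^0·+1^1 = +1.
(494247, 1554371 / ℚ) ramifies at {2, 3, 7, 19}: a division algebra.

[2, 3, 7, 19]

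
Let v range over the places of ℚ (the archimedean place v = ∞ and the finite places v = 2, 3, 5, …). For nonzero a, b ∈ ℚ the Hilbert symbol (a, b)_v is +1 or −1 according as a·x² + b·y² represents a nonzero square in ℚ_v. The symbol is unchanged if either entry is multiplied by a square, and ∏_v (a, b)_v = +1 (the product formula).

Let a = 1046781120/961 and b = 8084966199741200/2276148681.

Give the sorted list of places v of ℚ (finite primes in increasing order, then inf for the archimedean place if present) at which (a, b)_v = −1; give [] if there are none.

[3, 5, 7, 11]

Mod squares: a ≡ 1155, b ≡ 17. Check v ∈ {∞, 2, 3, 5, 7, 11, 17, 19, 31}.
v=19: a=19^0·(≡2), b=19^-2·(≡11) mod 19; (2|19)=-1, (11|19)=+1; (−1)^{0·-2·9}·(-1)^-2·(+1)^0 = +1.
v=∞: 1155 > 0 and 17 > 0  ⇒  (a,b)_∞ = +1.
v=31: a=31^-2·(≡28), b=31^-2·(≡29) mod 31; (28|31)=+1, (29|31)=-1; (−1)^{-2·-2·15}·(+1)^-2·(-1)^-2 = +1.
v=5: a=5^1·(≡4), b=5^2·(≡3) mod 5; (4|5)=+1, (3|5)=-1; (−1)^{1·2·2}·(+1)^2·(-1)^1 = -1.
v=3: a=3^1·(≡1), b=3^-8·(≡2) mod 3; (1|3)=+1, (2|3)=-1; (−1)^{1·-8·1}·(+1)^-8·(-1)^1 = -1.
v=7: a=7^3·(≡4), b=7^6·(≡5) mod 7; (4|7)=+1, (5|7)=-1; (−1)^{3·6·3}·(+1)^6·(-1)^3 = -1.
v=2: v_2(a)=6, v_2(b)=4; units ≡ 3, 1 (mod 8); ε·ε+αω+βω = 1·0+6·0+4·1 ≡ 0  ⇒  (a,b)_2 = +1.
v=17: a=17^2·(≡1), b=17^5·(≡4) mod 17; (1|17)=+1, (4|17)=+1; (−1)^{2·5·8}·(+1)^5·(+1)^2 = +1.
v=11: a=11^1·(≡10), b=11^2·(≡7) mod 11; (10|11)=-1, (7|11)=-1; (−1)^{1·2·5}·(-1)^2·(-1)^1 = -1.
|Ram(1155, 17)| = 4, even; anisotropic at {3, 5, 7, 11}.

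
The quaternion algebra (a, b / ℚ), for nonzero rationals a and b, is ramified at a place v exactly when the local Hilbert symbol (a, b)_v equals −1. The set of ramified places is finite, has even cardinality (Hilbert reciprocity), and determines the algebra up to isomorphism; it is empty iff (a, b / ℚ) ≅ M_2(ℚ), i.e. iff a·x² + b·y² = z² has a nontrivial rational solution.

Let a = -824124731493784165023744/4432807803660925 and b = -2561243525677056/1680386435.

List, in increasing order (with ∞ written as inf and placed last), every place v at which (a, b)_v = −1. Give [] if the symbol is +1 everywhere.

(a, b) ≡ (-13, -2310) mod (ℚ^×)²; places V = {2, 3, 5, 7, 11, 13, 23, 41, ∞}.
(a,b)_23: α=8, u≡20; β=6, v≡6 (mod 23); (20|23)=-1, (6|23)=+1; sign (−1)^0·-1^6·+1^8 = +1.
(a,b)_11: α=2, u≡1; β=1, v≡2 (mod 11); (1|11)=+1, (2|11)=-1; sign (−1)^0·+1^1·-1^2 = +1.
(a,b)_∞: sgn(-13)=−, sgn(-2310)=−, so -1.
(a,b)_3: α=4, u≡2; β=1, v≡1 (mod 3); (2|3)=-1, (1|3)=+1; sign (−1)^0·-1^1·+1^4 = -1.
(a,b)_2: α=30, β=19; u≡3, v≡5 (mod 8); ε(u)ε(v)=1·0, αω(v)=30·1, βω(u)=19·1; sum ≡ 1  ⇒  -1.
(a,b)_7: α=0, u≡1; β=-1, v≡5 (mod 7); (1|7)=+1, (5|7)=-1; sign (−1)^0·+1^-1·-1^0 = +1.
(a,b)_5: α=-2, u≡3; β=-1, v≡2 (mod 5); (3|5)=-1, (2|5)=-1; sign (−1)^0·-1^-1·-1^-2 = -1.
(a,b)_41: α=-4, u≡24; β=-2, v≡11 (mod 41); (24|41)=-1, (11|41)=-1; sign (−1)^0·-1^-2·-1^-4 = +1.
(a,b)_13: α=-7, u≡3; β=-4, v≡4 (mod 13); (3|13)=+1, (4|13)=+1; sign (−1)^0·+1^-4·+1^-7 = +1.
|Ram(-13, -2310)| = 4, even; anisotropic at {2, 3, 5, ∞}.

[2, 3, 5, inf]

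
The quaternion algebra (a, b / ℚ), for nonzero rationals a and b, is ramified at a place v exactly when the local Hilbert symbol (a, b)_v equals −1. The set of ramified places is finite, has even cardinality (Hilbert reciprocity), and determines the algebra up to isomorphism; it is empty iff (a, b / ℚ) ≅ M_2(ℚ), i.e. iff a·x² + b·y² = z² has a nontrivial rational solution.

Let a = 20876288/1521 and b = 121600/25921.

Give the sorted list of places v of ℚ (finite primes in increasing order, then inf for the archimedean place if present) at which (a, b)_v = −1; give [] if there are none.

[2, 19, 29, 37]

(a, b) ≡ (20387, 19) mod (ℚ^×)²; places V = {2, 3, 5, 7, 13, 19, 23, 29, 37, ∞}.
(a,b)_∞: sgn(20387)=+, sgn(19)=+, so +1.
(a,b)_29: α=1, u≡16; β=0, v≡11 (mod 29); (16|29)=+1, (11|29)=-1; sign (−1)^0·+1^0·-1^1 = -1.
(a,b)_37: α=1, u≡12; β=0, v≡22 (mod 37); (12|37)=+1, (22|37)=-1; sign (−1)^0·+1^0·-1^1 = -1.
(a,b)_2: α=10, β=8; u≡3, v≡3 (mod 8); ε(u)ε(v)=1·1, αω(v)=10·1, βω(u)=8·1; sum ≡ 1  ⇒  -1.
(a,b)_19: α=1, u≡1; β=1, v≡7 (mod 19); (1|19)=+1, (7|19)=+1; sign (−1)^1·+1^1·+1^1 = -1.
(a,b)_3: α=-2, u≡2; β=0, v≡1 (mod 3); (2|3)=-1, (1|3)=+1; sign (−1)^0·-1^0·+1^-2 = +1.
(a,b)_23: α=0, u≡13; β=-2, v≡15 (mod 23); (13|23)=+1, (15|23)=-1; sign (−1)^0·+1^-2·-1^0 = +1.
(a,b)_7: α=0, u≡3; β=-2, v≡6 (mod 7); (3|7)=-1, (6|7)=-1; sign (−1)^0·-1^-2·-1^0 = +1.
(a,b)_5: α=0, u≡3; β=2, v≡4 (mod 5); (3|5)=-1, (4|5)=+1; sign (−1)^0·-1^2·+1^0 = +1.
(a,b)_13: α=-2, u≡12; β=0, v≡2 (mod 13); (12|13)=+1, (2|13)=-1; sign (−1)^0·+1^0·-1^-2 = +1.
|Ram(20387, 19)| = 4, even; anisotropic at {2, 19, 29, 37}.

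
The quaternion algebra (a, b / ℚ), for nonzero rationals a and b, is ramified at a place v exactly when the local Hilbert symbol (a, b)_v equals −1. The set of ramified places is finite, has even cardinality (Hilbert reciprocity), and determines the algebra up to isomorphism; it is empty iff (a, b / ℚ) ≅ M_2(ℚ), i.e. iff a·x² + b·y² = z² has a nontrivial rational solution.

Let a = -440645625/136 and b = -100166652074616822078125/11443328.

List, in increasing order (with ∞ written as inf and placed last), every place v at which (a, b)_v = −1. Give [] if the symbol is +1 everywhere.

[17, 19, 31, inf]

Mod squares: a ≡ -7378, b ≡ -20026. Check v ∈ {∞, 2, 3, 5, 7, 13, 17, 19, 23, 31}.
v=∞: -7378 < 0 and -20026 < 0  ⇒  (a,b)_∞ = -1.
v=19: a=19^2·(≡10), b=19^7·(≡18) mod 19; (10|19)=-1, (18|19)=-1; (−1)^{2·7·9}·(-1)^7·(-1)^2 = -1.
v=5: a=5^4·(≡2), b=5^6·(≡4) mod 5; (2|5)=-1, (4|5)=+1; (−1)^{4·6·2}·(-1)^6·(+1)^4 = +1.
v=2: v_2(a)=-3, v_2(b)=-7; units ≡ 7, 3 (mod 8); ε·ε+αω+βω = 1·1+-3·1+-7·0 ≡ 0  ⇒  (a,b)_2 = +1.
v=23: a=23^0·(≡5), b=23^-2·(≡10) mod 23; (5|23)=-1, (10|23)=-1; (−1)^{0·-2·11}·(-1)^-2·(-1)^0 = +1.
v=17: a=17^-1·(≡13), b=17^3·(≡3) mod 17; (13|17)=+1, (3|17)=-1; (−1)^{-1·3·8}·(+1)^3·(-1)^-1 = -1.
v=7: a=7^1·(≡5), b=7^2·(≡2) mod 7; (5|7)=-1, (2|7)=+1; (−1)^{1·2·3}·(-1)^2·(+1)^1 = +1.
v=3: a=3^2·(≡2), b=3^0·(≡2) mod 3; (2|3)=-1, (2|3)=-1; (−1)^{2·0·1}·(-1)^0·(-1)^2 = +1.
v=13: a=13^0·(≡8), b=13^-2·(≡8) mod 13; (8|13)=-1, (8|13)=-1; (−1)^{0·-2·6}·(-1)^-2·(-1)^0 = +1.
v=31: a=31^1·(≡2), b=31^3·(≡18) mod 31; (2|31)=+1, (18|31)=+1; (−1)^{1·3·15}·(+1)^3·(+1)^1 = -1.
Ram(-7378, -20026) = {17, 19, 31, ∞}; no ℚ_17-point on the conic.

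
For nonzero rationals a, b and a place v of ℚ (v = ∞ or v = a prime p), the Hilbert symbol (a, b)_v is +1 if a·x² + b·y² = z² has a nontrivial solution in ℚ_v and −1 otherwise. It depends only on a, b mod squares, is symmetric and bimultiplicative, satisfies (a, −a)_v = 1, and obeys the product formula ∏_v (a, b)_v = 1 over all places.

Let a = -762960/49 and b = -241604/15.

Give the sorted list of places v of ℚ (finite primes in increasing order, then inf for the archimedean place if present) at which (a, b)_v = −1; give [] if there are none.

[3, inf]

Mod squares: a ≡ -165, b ≡ -3135. Check v ∈ {∞, 2, 3, 5, 7, 11, 17, 19}.
v=∞: -165 < 0 and -3135 < 0  ⇒  (a,b)_∞ = -1.
v=17: a=17^2·(≡11), b=17^2·(≡10) mod 17; (11|17)=-1, (10|17)=-1; (−1)^{2·2·8}·(-1)^2·(-1)^2 = +1.
v=5: a=5^1·(≡2), b=5^-1·(≡2) mod 5; (2|5)=-1, (2|5)=-1; (−1)^{1·-1·2}·(-1)^-1·(-1)^1 = +1.
v=7: a=7^-2·(≡5), b=7^0·(≡1) mod 7; (5|7)=-1, (1|7)=+1; (−1)^{-2·0·3}·(-1)^0·(+1)^-2 = +1.
v=11: a=11^1·(≡10), b=11^1·(≡9) mod 11; (10|11)=-1, (9|11)=+1; (−1)^{1·1·5}·(-1)^1·(+1)^1 = +1.
v=3: a=3^1·(≡2), b=3^-1·(≡2) mod 3; (2|3)=-1, (2|3)=-1; (−1)^{1·-1·1}·(-1)^-1·(-1)^1 = -1.
v=2: v_2(a)=4, v_2(b)=2; units ≡ 3, 1 (mod 8); ε·ε+αω+βω = 1·0+4·0+2·1 ≡ 0  ⇒  (a,b)_2 = +1.
v=19: a=19^0·(≡9), b=19^1·(≡6) mod 19; (9|19)=+1, (6|19)=+1; (−1)^{0·1·9}·(+1)^1·(+1)^0 = +1.
Ram(-165, -3135) = {3, ∞}; no ℚ_3-point on the conic.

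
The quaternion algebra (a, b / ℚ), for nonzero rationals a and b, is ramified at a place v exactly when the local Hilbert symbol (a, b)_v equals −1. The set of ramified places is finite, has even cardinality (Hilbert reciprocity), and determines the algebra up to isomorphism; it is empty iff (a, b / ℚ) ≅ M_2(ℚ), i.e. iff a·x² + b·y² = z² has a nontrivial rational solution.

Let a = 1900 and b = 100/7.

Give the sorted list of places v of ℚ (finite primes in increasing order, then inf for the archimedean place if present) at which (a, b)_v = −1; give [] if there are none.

Mod squares: a ≡ 19, b ≡ 7. Check v ∈ {∞, 2, 5, 7, 19}.
v=19: a=19^1·(≡5), b=19^0·(≡17) mod 19; (5|19)=+1, (17|19)=+1; (−1)^{1·0·9}·(+1)^0·(+1)^1 = +1.
v=5: a=5^2·(≡1), b=5^2·(≡2) mod 5; (1|5)=+1, (2|5)=-1; (−1)^{2·2·2}·(+1)^2·(-1)^2 = +1.
v=2: v_2(a)=2, v_2(b)=2; units ≡ 3, 7 (mod 8); ε·ε+αω+βω = 1·1+2·0+2·1 ≡ 1  ⇒  (a,b)_2 = -1.
v=∞: 19 > 0 and 7 > 0  ⇒  (a,b)_∞ = +1.
v=7: a=7^0·(≡3), b=7^-1·(≡2) mod 7; (3|7)=-1, (2|7)=+1; (−1)^{0·-1·3}·(-1)^-1·(+1)^0 = -1.
Ram(19, 7) = {2, 7}; no ℚ_2-point on the conic.

[2, 7]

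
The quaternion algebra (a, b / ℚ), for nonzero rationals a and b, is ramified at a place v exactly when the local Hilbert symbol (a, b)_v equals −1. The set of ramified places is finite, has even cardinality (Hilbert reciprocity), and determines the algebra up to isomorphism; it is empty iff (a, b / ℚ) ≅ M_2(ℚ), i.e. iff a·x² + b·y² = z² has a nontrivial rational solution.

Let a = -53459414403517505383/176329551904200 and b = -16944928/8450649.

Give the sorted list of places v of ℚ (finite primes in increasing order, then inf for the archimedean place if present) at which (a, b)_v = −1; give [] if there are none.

(a, b) ≡ (-46046, -2002) mod (ℚ^×)²; places V = {2, 3, 5, 7, 11, 13, 17, 19, 23, ∞}.
(a,b)_∞: sgn(-46046)=−, sgn(-2002)=−, so -1.
(a,b)_19: α=-4, u≡2; β=-2, v≡13 (mod 19); (2|19)=-1, (13|19)=-1; sign (−1)^0·-1^-2·-1^-4 = +1.
(a,b)_17: α=-4, u≡10; β=-2, v≡9 (mod 17); (10|17)=-1, (9|17)=+1; sign (−1)^0·-1^-2·+1^-4 = +1.
(a,b)_7: α=5, u≡2; β=1, v≡2 (mod 7); (2|7)=+1, (2|7)=+1; sign (−1)^1·+1^1·+1^5 = -1.
(a,b)_2: α=-3, β=5; u≡1, v≡7 (mod 8); ε(u)ε(v)=0·1, αω(v)=-3·0, βω(u)=5·0; sum ≡ 0  ⇒  +1.
(a,b)_23: α=5, u≡14; β=2, v≡14 (mod 23); (14|23)=-1, (14|23)=-1; sign (−1)^0·-1^2·-1^5 = -1.
(a,b)_11: α=3, u≡5; β=1, v≡4 (mod 11); (5|11)=+1, (4|11)=+1; sign (−1)^1·+1^1·+1^3 = -1.
(a,b)_3: α=-4, u≡1; β=-4, v≡2 (mod 3); (1|3)=+1, (2|3)=-1; sign (−1)^0·+1^-4·-1^-4 = +1.
(a,b)_5: α=-2, u≡4; β=0, v≡3 (mod 5); (4|5)=+1, (3|5)=-1; sign (−1)^0·+1^0·-1^-2 = +1.
(a,b)_13: α=5, u≡11; β=1, v≡11 (mod 13); (11|13)=-1, (11|13)=-1; sign (−1)^0·-1^1·-1^5 = +1.
(-46046, -2002 / ℚ) ramifies at {7, 11, 23, ∞}: a division algebra.

[7, 11, 23, inf]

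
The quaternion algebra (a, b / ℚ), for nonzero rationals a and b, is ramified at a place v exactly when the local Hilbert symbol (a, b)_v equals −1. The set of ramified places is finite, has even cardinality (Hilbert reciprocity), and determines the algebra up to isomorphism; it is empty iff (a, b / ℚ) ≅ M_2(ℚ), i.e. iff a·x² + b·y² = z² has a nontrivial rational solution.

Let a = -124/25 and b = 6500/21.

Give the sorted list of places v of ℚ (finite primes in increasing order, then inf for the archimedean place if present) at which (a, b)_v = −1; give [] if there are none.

(a, b) ≡ (-31, 1365) mod (ℚ^×)²; places V = {2, 3, 5, 7, 13, 31, ∞}.
(a,b)_∞: sgn(-31)=−, sgn(1365)=+, so +1.
(a,b)_5: α=-2, u≡1; β=3, v≡2 (mod 5); (1|5)=+1, (2|5)=-1; sign (−1)^0·+1^3·-1^-2 = +1.
(a,b)_7: α=0, u≡4; β=-1, v≡6 (mod 7); (4|7)=+1, (6|7)=-1; sign (−1)^0·+1^-1·-1^0 = +1.
(a,b)_3: α=0, u≡2; β=-1, v≡2 (mod 3); (2|3)=-1, (2|3)=-1; sign (−1)^0·-1^-1·-1^0 = -1.
(a,b)_2: α=2, β=2; u≡1, v≡5 (mod 8); ε(u)ε(v)=0·0, αω(v)=2·1, βω(u)=2·0; sum ≡ 0  ⇒  +1.
(a,b)_31: α=1, u≡11; β=0, v≡1 (mod 31); (11|31)=-1, (1|31)=+1; sign (−1)^0·-1^0·+1^1 = +1.
(a,b)_13: α=0, u≡7; β=1, v≡4 (mod 13); (7|13)=-1, (4|13)=+1; sign (−1)^0·-1^1·+1^0 = -1.
Ram(-31, 1365) = {3, 13}; no ℚ_3-point on the conic.

[3, 13]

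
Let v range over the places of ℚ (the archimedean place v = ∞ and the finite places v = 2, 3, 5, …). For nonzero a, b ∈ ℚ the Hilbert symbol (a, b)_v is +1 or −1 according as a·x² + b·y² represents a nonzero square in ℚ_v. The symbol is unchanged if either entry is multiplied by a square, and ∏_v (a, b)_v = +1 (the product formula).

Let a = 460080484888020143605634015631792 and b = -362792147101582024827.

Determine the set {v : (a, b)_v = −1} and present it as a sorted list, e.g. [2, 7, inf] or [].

[7, 13, 17, 19]

Mod squares: a ≡ 1153243, b ≡ -374187. Check v ∈ {∞, 2, 3, 7, 11, 13, 17, 19, 23, 29}.
v=7: a=7^1·(≡2), b=7^2·(≡3) mod 7; (2|7)=+1, (3|7)=-1; (−1)^{1·2·3}·(+1)^2·(-1)^1 = -1.
v=29: a=29^5·(≡8), b=29^3·(≡19) mod 29; (8|29)=-1, (19|29)=-1; (−1)^{5·3·14}·(-1)^3·(-1)^5 = +1.
v=19: a=19^3·(≡7), b=19^2·(≡8) mod 19; (7|19)=+1, (8|19)=-1; (−1)^{3·2·9}·(+1)^2·(-1)^3 = -1.
v=17: a=17^2·(≡12), b=17^1·(≡13) mod 17; (12|17)=-1, (13|17)=+1; (−1)^{2·1·8}·(-1)^1·(+1)^2 = -1.
v=3: a=3^10·(≡1), b=3^7·(≡2) mod 3; (1|3)=+1, (2|3)=-1; (−1)^{10·7·1}·(+1)^7·(-1)^10 = +1.
v=13: a=13^3·(≡4), b=13^2·(≡5) mod 13; (4|13)=+1, (5|13)=-1; (−1)^{3·2·6}·(+1)^2·(-1)^3 = -1.
v=11: a=11^2·(≡9), b=11^1·(≡8) mod 11; (9|11)=+1, (8|11)=-1; (−1)^{2·1·5}·(+1)^1·(-1)^2 = +1.
v=∞: 1153243 > 0 and -374187 < 0  ⇒  (a,b)_∞ = +1.
v=2: v_2(a)=4, v_2(b)=0; units ≡ 3, 5 (mod 8); ε·ε+αω+βω = 1·0+4·1+0·1 ≡ 0  ⇒  (a,b)_2 = +1.
v=23: a=23^5·(≡1), b=23^3·(≡10) mod 23; (1|23)=+1, (10|23)=-1; (−1)^{5·3·11}·(+1)^3·(-1)^5 = +1.
Ram(1153243, -374187) = {7, 13, 17, 19}; no ℚ_7-point on the conic.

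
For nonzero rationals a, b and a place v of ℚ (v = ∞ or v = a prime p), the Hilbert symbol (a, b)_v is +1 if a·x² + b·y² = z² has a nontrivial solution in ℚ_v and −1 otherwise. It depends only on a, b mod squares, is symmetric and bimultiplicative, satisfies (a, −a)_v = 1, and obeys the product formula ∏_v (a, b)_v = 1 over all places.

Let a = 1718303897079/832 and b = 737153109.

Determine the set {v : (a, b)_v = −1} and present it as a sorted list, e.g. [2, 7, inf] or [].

Mod squares: a ≡ 3003, b ≡ 1221. Check v ∈ {∞, 2, 3, 7, 11, 13, 37}.
v=13: a=13^-1·(≡10), b=13^0·(≡4) mod 13; (10|13)=+1, (4|13)=+1; (−1)^{-1·0·6}·(+1)^0·(+1)^-1 = +1.
v=7: a=7^3·(≡2), b=7^2·(≡3) mod 7; (2|7)=+1, (3|7)=-1; (−1)^{3·2·3}·(+1)^2·(-1)^3 = -1.
v=11: a=11^1·(≡4), b=11^1·(≡5) mod 11; (4|11)=+1, (5|11)=+1; (−1)^{1·1·5}·(+1)^1·(+1)^1 = -1.
v=37: a=37^4·(≡5), b=37^3·(≡12) mod 37; (5|37)=-1, (12|37)=+1; (−1)^{4·3·18}·(-1)^3·(+1)^4 = -1.
v=2: v_2(a)=-6, v_2(b)=0; units ≡ 3, 5 (mod 8); ε·ε+αω+βω = 1·0+-6·1+0·1 ≡ 0  ⇒  (a,b)_2 = +1.
v=3: a=3^5·(≡2), b=3^3·(≡2) mod 3; (2|3)=-1, (2|3)=-1; (−1)^{5·3·1}·(-1)^3·(-1)^5 = -1.
v=∞: 3003 > 0 and 1221 > 0  ⇒  (a,b)_∞ = +1.
|Ram(3003, 1221)| = 4, even; anisotropic at {3, 7, 11, 37}.

[3, 7, 11, 37]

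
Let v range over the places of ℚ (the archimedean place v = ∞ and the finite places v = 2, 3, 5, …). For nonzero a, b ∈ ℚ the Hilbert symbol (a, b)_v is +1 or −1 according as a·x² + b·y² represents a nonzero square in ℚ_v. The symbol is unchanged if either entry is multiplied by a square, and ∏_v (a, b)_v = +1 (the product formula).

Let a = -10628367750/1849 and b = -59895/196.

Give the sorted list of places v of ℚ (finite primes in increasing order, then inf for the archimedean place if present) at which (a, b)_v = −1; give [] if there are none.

[3, 5, 11, inf]

Mod squares: a ≡ -2310, b ≡ -55. Check v ∈ {∞, 2, 3, 5, 7, 11, 13, 43}.
v=13: a=13^2·(≡4), b=13^0·(≡9) mod 13; (4|13)=+1, (9|13)=+1; (−1)^{2·0·6}·(+1)^0·(+1)^2 = +1.
v=5: a=5^3·(≡2), b=5^1·(≡1) mod 5; (2|5)=-1, (1|5)=+1; (−1)^{3·1·2}·(-1)^1·(+1)^3 = -1.
v=2: v_2(a)=1, v_2(b)=-2; units ≡ 5, 1 (mod 8); ε·ε+αω+βω = 0·0+1·0+-2·1 ≡ 0  ⇒  (a,b)_2 = +1.
v=3: a=3^3·(≡1), b=3^2·(≡2) mod 3; (1|3)=+1, (2|3)=-1; (−1)^{3·2·1}·(+1)^2·(-1)^3 = -1.
v=∞: -2310 < 0 and -55 < 0  ⇒  (a,b)_∞ = -1.
v=43: a=43^-2·(≡42), b=43^0·(≡36) mod 43; (42|43)=-1, (36|43)=+1; (−1)^{-2·0·21}·(-1)^0·(+1)^-2 = +1.
v=11: a=11^3·(≡2), b=11^3·(≡6) mod 11; (2|11)=-1, (6|11)=-1; (−1)^{3·3·5}·(-1)^3·(-1)^3 = -1.
v=7: a=7^1·(≡5), b=7^-2·(≡1) mod 7; (5|7)=-1, (1|7)=+1; (−1)^{1·-2·3}·(-1)^-2·(+1)^1 = +1.
|Ram(-2310, -55)| = 4, even; anisotropic at {3, 5, 11, ∞}.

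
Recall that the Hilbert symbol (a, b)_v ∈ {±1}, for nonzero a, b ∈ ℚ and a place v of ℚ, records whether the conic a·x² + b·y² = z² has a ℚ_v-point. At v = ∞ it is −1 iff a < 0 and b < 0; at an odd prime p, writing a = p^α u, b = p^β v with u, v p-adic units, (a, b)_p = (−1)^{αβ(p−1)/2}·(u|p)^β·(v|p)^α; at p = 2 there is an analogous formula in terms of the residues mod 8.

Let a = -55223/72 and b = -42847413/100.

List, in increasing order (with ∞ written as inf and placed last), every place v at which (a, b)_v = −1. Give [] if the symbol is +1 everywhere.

(a, b) ≡ (-46, -1653) mod (ℚ^×)²; places V = {2, 3, 5, 7, 19, 23, 29, ∞}.
(a,b)_2: α=-3, β=-2; u≡1, v≡3 (mod 8); ε(u)ε(v)=0·1, αω(v)=-3·1, βω(u)=-2·0; sum ≡ 1  ⇒  -1.
(a,b)_5: α=0, u≡1; β=-2, v≡3 (mod 5); (1|5)=+1, (3|5)=-1; sign (−1)^0·+1^-2·-1^0 = +1.
(a,b)_7: α=4, u≡6; β=2, v≡5 (mod 7); (6|7)=-1, (5|7)=-1; sign (−1)^0·-1^2·-1^4 = +1.
(a,b)_3: α=-2, u≡2; β=1, v≡1 (mod 3); (2|3)=-1, (1|3)=+1; sign (−1)^0·-1^1·+1^-2 = -1.
(a,b)_29: α=0, u≡14; β=1, v≡13 (mod 29); (14|29)=-1, (13|29)=+1; sign (−1)^0·-1^1·+1^0 = -1.
(a,b)_23: α=1, u≡20; β=2, v≡4 (mod 23); (20|23)=-1, (4|23)=+1; sign (−1)^0·-1^2·+1^1 = +1.
(a,b)_∞: sgn(-46)=−, sgn(-1653)=−, so -1.
(a,b)_19: α=0, u≡7; β=1, v≡8 (mod 19); (7|19)=+1, (8|19)=-1; sign (−1)^0·+1^1·-1^0 = +1.
(-46, -1653 / ℚ) ramifies at {2, 3, 29, ∞}: a division algebra.

[2, 3, 29, inf]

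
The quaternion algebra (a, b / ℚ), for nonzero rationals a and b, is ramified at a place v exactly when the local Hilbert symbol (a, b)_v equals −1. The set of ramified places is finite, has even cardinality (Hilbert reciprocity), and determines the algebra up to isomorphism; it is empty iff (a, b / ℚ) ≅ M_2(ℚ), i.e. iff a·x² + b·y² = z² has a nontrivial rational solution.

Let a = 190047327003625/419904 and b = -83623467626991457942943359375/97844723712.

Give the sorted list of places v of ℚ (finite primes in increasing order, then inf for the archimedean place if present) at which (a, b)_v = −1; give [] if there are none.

(a, b) ≡ (1105, -15470) mod (ℚ^×)²; places V = {2, 3, 5, 7, 13, 17, 41, ∞}.
(a,b)_2: α=-6, β=-27; u≡1, v≡1 (mod 8); ε(u)ε(v)=0·0, αω(v)=-6·0, βω(u)=-27·0; sum ≡ 0  ⇒  +1.
(a,b)_∞: sgn(1105)=+, sgn(-15470)=−, so +1.
(a,b)_17: α=5, u≡10; β=7, v≡13 (mod 17); (10|17)=-1, (13|17)=+1; sign (−1)^0·-1^7·+1^5 = -1.
(a,b)_7: α=2, u≡6; β=5, v≡4 (mod 7); (6|7)=-1, (4|7)=+1; sign (−1)^0·-1^5·+1^2 = -1.
(a,b)_41: α=2, u≡16; β=4, v≡14 (mod 41); (16|41)=+1, (14|41)=-1; sign (−1)^0·+1^4·-1^2 = +1.
(a,b)_3: α=-8, u≡1; β=-6, v≡1 (mod 3); (1|3)=+1, (1|3)=+1; sign (−1)^0·+1^-6·+1^-8 = +1.
(a,b)_13: α=1, u≡7; β=3, v≡2 (mod 13); (7|13)=-1, (2|13)=-1; sign (−1)^0·-1^3·-1^1 = +1.
(a,b)_5: α=3, u≡1; β=9, v≡4 (mod 5); (1|5)=+1, (4|5)=+1; sign (−1)^0·+1^9·+1^3 = +1.
Ram(1105, -15470) = {7, 17}; no ℚ_7-point on the conic.

[7, 17]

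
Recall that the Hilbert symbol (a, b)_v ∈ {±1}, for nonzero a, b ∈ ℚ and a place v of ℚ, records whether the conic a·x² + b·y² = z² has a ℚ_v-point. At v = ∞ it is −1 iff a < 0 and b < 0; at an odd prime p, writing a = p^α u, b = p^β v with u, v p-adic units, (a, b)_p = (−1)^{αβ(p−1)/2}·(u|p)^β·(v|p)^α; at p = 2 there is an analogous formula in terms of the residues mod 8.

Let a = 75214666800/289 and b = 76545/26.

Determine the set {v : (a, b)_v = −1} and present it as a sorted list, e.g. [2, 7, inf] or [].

Mod squares: a ≡ 3, b ≡ 2730. Check v ∈ {∞, 2, 3, 5, 7, 13, 17, 29}.
v=29: a=29^2·(≡11), b=29^0·(≡5) mod 29; (11|29)=-1, (5|29)=+1; (−1)^{2·0·14}·(-1)^0·(+1)^2 = +1.
v=7: a=7^2·(≡3), b=7^1·(≡3) mod 7; (3|7)=-1, (3|7)=-1; (−1)^{2·1·3}·(-1)^1·(-1)^2 = -1.
v=17: a=17^-2·(≡12), b=17^0·(≡5) mod 17; (12|17)=-1, (5|17)=-1; (−1)^{-2·0·8}·(-1)^0·(-1)^-2 = +1.
v=3: a=3^3·(≡1), b=3^7·(≡1) mod 3; (1|3)=+1, (1|3)=+1; (−1)^{3·7·1}·(+1)^7·(+1)^3 = -1.
v=2: v_2(a)=4, v_2(b)=-1; units ≡ 3, 5 (mod 8); ε·ε+αω+βω = 1·0+4·1+-1·1 ≡ 1  ⇒  (a,b)_2 = -1.
v=∞: 3 > 0 and 2730 > 0  ⇒  (a,b)_∞ = +1.
v=13: a=13^2·(≡1), b=13^-1·(≡7) mod 13; (1|13)=+1, (7|13)=-1; (−1)^{2·-1·6}·(+1)^-1·(-1)^2 = +1.
v=5: a=5^2·(≡3), b=5^1·(≡4) mod 5; (3|5)=-1, (4|5)=+1; (−1)^{2·1·2}·(-1)^1·(+1)^2 = -1.
Ram(3, 2730) = {2, 3, 5, 7}; no ℚ_2-point on the conic.

[2, 3, 5, 7]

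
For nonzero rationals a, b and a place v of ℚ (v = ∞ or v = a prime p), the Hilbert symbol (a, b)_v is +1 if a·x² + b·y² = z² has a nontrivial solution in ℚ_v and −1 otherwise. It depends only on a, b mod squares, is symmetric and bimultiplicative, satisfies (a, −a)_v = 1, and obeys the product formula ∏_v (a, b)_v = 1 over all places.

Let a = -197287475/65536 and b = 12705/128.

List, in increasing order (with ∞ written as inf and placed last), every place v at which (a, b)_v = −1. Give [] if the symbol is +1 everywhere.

Mod squares: a ≡ -11, b ≡ 210. Check v ∈ {∞, 2, 3, 5, 7, 11}.
v=∞: -11 < 0 and 210 > 0  ⇒  (a,b)_∞ = +1.
v=11: a=11^5·(≡2), b=11^2·(≡4) mod 11; (2|11)=-1, (4|11)=+1; (−1)^{5·2·5}·(-1)^2·(+1)^5 = +1.
v=2: v_2(a)=-16, v_2(b)=-7; units ≡ 5, 1 (mod 8); ε·ε+αω+βω = 0·0+-16·0+-7·1 ≡ 1  ⇒  (a,b)_2 = -1.
v=5: a=5^2·(≡1), b=5^1·(≡2) mod 5; (1|5)=+1, (2|5)=-1; (−1)^{2·1·2}·(+1)^1·(-1)^2 = +1.
v=3: a=3^0·(≡1), b=3^1·(≡1) mod 3; (1|3)=+1, (1|3)=+1; (−1)^{0·1·1}·(+1)^1·(+1)^0 = +1.
v=7: a=7^2·(≡3), b=7^1·(≡1) mod 7; (3|7)=-1, (1|7)=+1; (−1)^{2·1·3}·(-1)^1·(+1)^2 = -1.
Ram(-11, 210) = {2, 7}; no ℚ_2-point on the conic.

[2, 7]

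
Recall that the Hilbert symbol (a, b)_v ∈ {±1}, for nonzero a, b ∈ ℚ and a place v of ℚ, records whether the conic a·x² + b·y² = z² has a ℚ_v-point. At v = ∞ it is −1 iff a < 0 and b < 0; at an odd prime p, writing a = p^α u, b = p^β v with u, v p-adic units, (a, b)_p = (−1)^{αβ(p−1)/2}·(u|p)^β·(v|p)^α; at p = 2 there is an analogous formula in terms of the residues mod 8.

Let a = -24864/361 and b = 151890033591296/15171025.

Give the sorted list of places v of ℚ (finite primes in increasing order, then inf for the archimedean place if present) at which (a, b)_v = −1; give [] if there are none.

[3, 11, 13, 37]

Mod squares: a ≡ -1554, b ≡ 1001. Check v ∈ {∞, 2, 3, 5, 7, 11, 13, 19, 37, 41, 47}.
v=37: a=37^1·(≡13), b=37^2·(≡8) mod 37; (13|37)=-1, (8|37)=-1; (−1)^{1·2·18}·(-1)^2·(-1)^1 = -1.
v=∞: -1554 < 0 and 1001 > 0  ⇒  (a,b)_∞ = +1.
v=3: a=3^1·(≡1), b=3^0·(≡2) mod 3; (1|3)=+1, (2|3)=-1; (−1)^{1·0·1}·(+1)^0·(-1)^1 = -1.
v=2: v_2(a)=5, v_2(b)=10; units ≡ 7, 1 (mod 8); ε·ε+αω+βω = 1·0+5·0+10·0 ≡ 0  ⇒  (a,b)_2 = +1.
v=5: a=5^0·(≡1), b=5^-2·(≡1) mod 5; (1|5)=+1, (1|5)=+1; (−1)^{0·-2·2}·(+1)^-2·(+1)^0 = +1.
v=19: a=19^-2·(≡7), b=19^-2·(≡8) mod 19; (7|19)=+1, (8|19)=-1; (−1)^{-2·-2·9}·(+1)^-2·(-1)^-2 = +1.
v=7: a=7^1·(≡1), b=7^3·(≡6) mod 7; (1|7)=+1, (6|7)=-1; (−1)^{1·3·3}·(+1)^3·(-1)^1 = +1.
v=11: a=11^0·(≡2), b=11^1·(≡4) mod 11; (2|11)=-1, (4|11)=+1; (−1)^{0·1·5}·(-1)^1·(+1)^0 = -1.
v=41: a=41^0·(≡33), b=41^-2·(≡3) mod 41; (33|41)=+1, (3|41)=-1; (−1)^{0·-2·20}·(+1)^-2·(-1)^0 = +1.
v=13: a=13^0·(≡7), b=13^1·(≡3) mod 13; (7|13)=-1, (3|13)=+1; (−1)^{0·1·6}·(-1)^1·(+1)^0 = -1.
v=47: a=47^0·(≡22), b=47^2·(≡16) mod 47; (22|47)=-1, (16|47)=+1; (−1)^{0·2·23}·(-1)^2·(+1)^0 = +1.
Ram(-1554, 1001) = {3, 11, 13, 37}; no ℚ_3-point on the conic.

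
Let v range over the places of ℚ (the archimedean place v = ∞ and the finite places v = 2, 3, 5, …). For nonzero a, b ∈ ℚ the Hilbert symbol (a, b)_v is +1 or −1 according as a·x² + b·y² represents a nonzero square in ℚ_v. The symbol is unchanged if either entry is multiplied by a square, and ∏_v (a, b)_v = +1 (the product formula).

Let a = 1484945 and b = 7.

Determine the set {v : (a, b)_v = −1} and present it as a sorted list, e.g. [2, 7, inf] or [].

[5, 11]

(a, b) ≡ (30305, 7) mod (ℚ^×)²; places V = {2, 5, 7, 11, 19, 29, ∞}.
(a,b)_7: α=2, u≡2; β=1, v≡1 (mod 7); (2|7)=+1, (1|7)=+1; sign (−1)^0·+1^1·+1^2 = +1.
(a,b)_29: α=1, u≡20; β=0, v≡7 (mod 29); (20|29)=+1, (7|29)=+1; sign (−1)^0·+1^0·+1^1 = +1.
(a,b)_5: α=1, u≡4; β=0, v≡2 (mod 5); (4|5)=+1, (2|5)=-1; sign (−1)^0·+1^0·-1^1 = -1.
(a,b)_19: α=1, u≡8; β=0, v≡7 (mod 19); (8|19)=-1, (7|19)=+1; sign (−1)^0·-1^0·+1^1 = +1.
(a,b)_11: α=1, u≡3; β=0, v≡7 (mod 11); (3|11)=+1, (7|11)=-1; sign (−1)^0·+1^0·-1^1 = -1.
(a,b)_∞: sgn(30305)=+, sgn(7)=+, so +1.
(a,b)_2: α=0, β=0; u≡1, v≡7 (mod 8); ε(u)ε(v)=0·1, αω(v)=0·0, βω(u)=0·0; sum ≡ 0  ⇒  +1.
(30305, 7 / ℚ) ramifies at {5, 11}: a division algebra.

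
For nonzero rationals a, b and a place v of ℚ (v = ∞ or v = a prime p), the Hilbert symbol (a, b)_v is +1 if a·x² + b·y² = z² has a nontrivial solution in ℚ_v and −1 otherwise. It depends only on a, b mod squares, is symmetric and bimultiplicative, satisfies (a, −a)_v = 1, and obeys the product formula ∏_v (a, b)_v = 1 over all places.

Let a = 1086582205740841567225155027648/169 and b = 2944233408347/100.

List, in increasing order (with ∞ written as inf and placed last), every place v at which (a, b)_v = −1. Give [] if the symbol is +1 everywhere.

[2, 11, 17, 31]

(a, b) ≡ (2460563, 30107) mod (ℚ^×)²; places V = {2, 3, 5, 7, 11, 13, 17, 23, 29, 31, ∞}.
(a,b)_∞: sgn(2460563)=+, sgn(30107)=+, so +1.
(a,b)_17: α=3, u≡2; β=1, v≡5 (mod 17); (2|17)=+1, (5|17)=-1; sign (−1)^0·+1^1·-1^3 = -1.
(a,b)_3: α=4, u≡2; β=0, v≡2 (mod 3); (2|3)=-1, (2|3)=-1; sign (−1)^0·-1^0·-1^4 = +1.
(a,b)_13: α=-2, u≡9; β=0, v≡4 (mod 13); (9|13)=+1, (4|13)=+1; sign (−1)^0·+1^0·+1^-2 = +1.
(a,b)_11: α=4, u≡10; β=3, v≡4 (mod 11); (10|11)=-1, (4|11)=+1; sign (−1)^0·-1^3·+1^4 = -1.
(a,b)_5: α=0, u≡2; β=-2, v≡3 (mod 5); (2|5)=-1, (3|5)=-1; sign (−1)^0·-1^-2·-1^0 = +1.
(a,b)_2: α=6, β=-2; u≡3, v≡3 (mod 8); ε(u)ε(v)=1·1, αω(v)=6·1, βω(u)=-2·1; sum ≡ 1  ⇒  -1.
(a,b)_7: α=3, u≡4; β=1, v≡6 (mod 7); (4|7)=+1, (6|7)=-1; sign (−1)^1·+1^1·-1^3 = +1.
(a,b)_29: α=3, u≡4; β=2, v≡1 (mod 29); (4|29)=+1, (1|29)=+1; sign (−1)^0·+1^2·+1^3 = +1.
(a,b)_31: α=5, u≡13; β=2, v≡3 (mod 31); (13|31)=-1, (3|31)=-1; sign (−1)^0·-1^2·-1^5 = -1.
(a,b)_23: α=3, u≡4; β=1, v≡17 (mod 23); (4|23)=+1, (17|23)=-1; sign (−1)^1·+1^1·-1^3 = +1.
Ram(2460563, 30107) = {2, 11, 17, 31}; no ℚ_2-point on the conic.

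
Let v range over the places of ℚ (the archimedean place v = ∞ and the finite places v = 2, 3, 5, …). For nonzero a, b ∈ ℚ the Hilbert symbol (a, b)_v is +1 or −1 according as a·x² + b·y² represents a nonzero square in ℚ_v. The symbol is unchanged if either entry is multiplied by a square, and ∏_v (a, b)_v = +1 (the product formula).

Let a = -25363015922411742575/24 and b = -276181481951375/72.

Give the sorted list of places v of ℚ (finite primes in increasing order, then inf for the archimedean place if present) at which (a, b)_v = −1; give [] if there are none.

Mod squares: a ≡ -238602, b ≡ -17710. Check v ∈ {∞, 2, 3, 5, 7, 11, 13, 19, 23}.
v=19: a=19^3·(≡9), b=19^2·(≡4) mod 19; (9|19)=+1, (4|19)=+1; (−1)^{3·2·9}·(+1)^2·(+1)^3 = +1.
v=2: v_2(a)=-3, v_2(b)=-3; units ≡ 3, 1 (mod 8); ε·ε+αω+βω = 1·0+-3·0+-3·1 ≡ 1  ⇒  (a,b)_2 = -1.
v=13: a=13^7·(≡5), b=13^4·(≡4) mod 13; (5|13)=-1, (4|13)=+1; (−1)^{7·4·6}·(-1)^4·(+1)^7 = +1.
v=∞: -238602 < 0 and -17710 < 0  ⇒  (a,b)_∞ = -1.
v=11: a=11^4·(≡10), b=11^3·(≡10) mod 11; (10|11)=-1, (10|11)=-1; (−1)^{4·3·5}·(-1)^3·(-1)^4 = -1.
v=23: a=23^1·(≡21), b=23^1·(≡12) mod 23; (21|23)=-1, (12|23)=+1; (−1)^{1·1·11}·(-1)^1·(+1)^1 = +1.
v=3: a=3^-1·(≡2), b=3^-2·(≡2) mod 3; (2|3)=-1, (2|3)=-1; (−1)^{-1·-2·1}·(-1)^-2·(-1)^-1 = -1.
v=5: a=5^2·(≡3), b=5^3·(≡2) mod 5; (3|5)=-1, (2|5)=-1; (−1)^{2·3·2}·(-1)^3·(-1)^2 = -1.
v=7: a=7^1·(≡1), b=7^1·(≡4) mod 7; (1|7)=+1, (4|7)=+1; (−1)^{1·1·3}·(+1)^1·(+1)^1 = -1.
|Ram(-238602, -17710)| = 6, even; anisotropic at {2, 3, 5, 7, 11, ∞}.

[2, 3, 5, 7, 11, inf]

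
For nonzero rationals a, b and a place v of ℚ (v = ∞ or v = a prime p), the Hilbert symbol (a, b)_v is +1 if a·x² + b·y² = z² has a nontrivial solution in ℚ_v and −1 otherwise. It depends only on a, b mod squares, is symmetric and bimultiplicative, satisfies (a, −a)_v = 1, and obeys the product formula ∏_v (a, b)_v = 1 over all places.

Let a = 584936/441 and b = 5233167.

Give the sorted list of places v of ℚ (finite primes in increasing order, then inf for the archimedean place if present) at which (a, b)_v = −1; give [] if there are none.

Mod squares: a ≡ 506, b ≡ 23. Check v ∈ {∞, 2, 3, 7, 11, 17, 23, 53}.
v=53: a=53^0·(≡11), b=53^2·(≡8) mod 53; (11|53)=+1, (8|53)=-1; (−1)^{0·2·26}·(+1)^2·(-1)^0 = +1.
v=3: a=3^-2·(≡2), b=3^4·(≡2) mod 3; (2|3)=-1, (2|3)=-1; (−1)^{-2·4·1}·(-1)^4·(-1)^-2 = +1.
v=∞: 506 > 0 and 23 > 0  ⇒  (a,b)_∞ = +1.
v=7: a=7^-2·(≡1), b=7^0·(≡2) mod 7; (1|7)=+1, (2|7)=+1; (−1)^{-2·0·3}·(+1)^0·(+1)^-2 = +1.
v=2: v_2(a)=3, v_2(b)=0; units ≡ 5, 7 (mod 8); ε·ε+αω+βω = 0·1+3·0+0·1 ≡ 0  ⇒  (a,b)_2 = +1.
v=17: a=17^2·(≡16), b=17^0·(≡6) mod 17; (16|17)=+1, (6|17)=-1; (−1)^{2·0·8}·(+1)^0·(-1)^2 = +1.
v=11: a=11^1·(≡2), b=11^0·(≡5) mod 11; (2|11)=-1, (5|11)=+1; (−1)^{1·0·5}·(-1)^0·(+1)^1 = +1.
v=23: a=23^1·(≡10), b=23^1·(≡13) mod 23; (10|23)=-1, (13|23)=+1; (−1)^{1·1·11}·(-1)^1·(+1)^1 = +1.
Ram(a, b) = ∅: the form 506·x² + 23·y² − z² is isotropic over every ℚ_v, so by Hasse–Minkowski it is isotropic over ℚ.

[]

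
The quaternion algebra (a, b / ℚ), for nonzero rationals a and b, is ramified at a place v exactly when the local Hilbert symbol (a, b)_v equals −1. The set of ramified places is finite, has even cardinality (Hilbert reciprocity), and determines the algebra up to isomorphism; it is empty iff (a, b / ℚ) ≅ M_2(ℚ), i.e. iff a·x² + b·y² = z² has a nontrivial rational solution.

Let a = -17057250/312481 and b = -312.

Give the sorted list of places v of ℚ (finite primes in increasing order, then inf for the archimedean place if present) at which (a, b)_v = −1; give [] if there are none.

[5, 7, 13, inf]

(a, b) ≡ (-210, -78) mod (ℚ^×)²; places V = {2, 3, 5, 7, 13, 19, 43, ∞}.
(a,b)_43: α=-2, u≡32; β=0, v≡32 (mod 43); (32|43)=-1, (32|43)=-1; sign (−1)^0·-1^0·-1^-2 = +1.
(a,b)_5: α=3, u≡2; β=0, v≡3 (mod 5); (2|5)=-1, (3|5)=-1; sign (−1)^0·-1^0·-1^3 = -1.
(a,b)_19: α=2, u≡14; β=0, v≡11 (mod 19); (14|19)=-1, (11|19)=+1; sign (−1)^0·-1^0·+1^2 = +1.
(a,b)_7: α=1, u≡6; β=0, v≡3 (mod 7); (6|7)=-1, (3|7)=-1; sign (−1)^0·-1^0·-1^1 = -1.
(a,b)_2: α=1, β=3; u≡7, v≡1 (mod 8); ε(u)ε(v)=1·0, αω(v)=1·0, βω(u)=3·0; sum ≡ 0  ⇒  +1.
(a,b)_3: α=3, u≡2; β=1, v≡1 (mod 3); (2|3)=-1, (1|3)=+1; sign (−1)^1·-1^1·+1^3 = +1.
(a,b)_∞: sgn(-210)=−, sgn(-78)=−, so -1.
(a,b)_13: α=-2, u≡8; β=1, v≡2 (mod 13); (8|13)=-1, (2|13)=-1; sign (−1)^0·-1^1·-1^-2 = -1.
Ram(-210, -78) = {5, 7, 13, ∞}; no ℚ_5-point on the conic.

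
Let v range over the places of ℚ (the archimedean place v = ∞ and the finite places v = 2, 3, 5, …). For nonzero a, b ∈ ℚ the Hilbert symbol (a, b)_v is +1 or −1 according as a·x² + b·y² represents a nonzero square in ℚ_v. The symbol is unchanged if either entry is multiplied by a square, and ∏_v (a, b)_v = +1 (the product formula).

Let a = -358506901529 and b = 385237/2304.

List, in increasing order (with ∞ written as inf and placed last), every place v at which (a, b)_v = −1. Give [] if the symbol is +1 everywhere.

[7, 19]

Mod squares: a ≡ -201761, b ≡ 1333. Check v ∈ {∞, 2, 3, 7, 17, 19, 31, 37, 41, 43}.
v=43: a=43^2·(≡11), b=43^1·(≡35) mod 43; (11|43)=+1, (35|43)=+1; (−1)^{2·1·21}·(+1)^1·(+1)^2 = +1.
v=19: a=19^1·(≡18), b=19^0·(≡10) mod 19; (18|19)=-1, (10|19)=-1; (−1)^{1·0·9}·(-1)^0·(-1)^1 = -1.
v=41: a=41^1·(≡10), b=41^0·(≡36) mod 41; (10|41)=+1, (36|41)=+1; (−1)^{1·0·20}·(+1)^0·(+1)^1 = +1.
v=17: a=17^0·(≡10), b=17^2·(≡14) mod 17; (10|17)=-1, (14|17)=-1; (−1)^{0·2·8}·(-1)^2·(-1)^0 = +1.
v=∞: -201761 < 0 and 1333 > 0  ⇒  (a,b)_∞ = +1.
v=7: a=7^1·(≡6), b=7^0·(≡6) mod 7; (6|7)=-1, (6|7)=-1; (−1)^{1·0·3}·(-1)^0·(-1)^1 = -1.
v=37: a=37^1·(≡23), b=37^0·(≡3) mod 37; (23|37)=-1, (3|37)=+1; (−1)^{1·0·18}·(-1)^0·(+1)^1 = +1.
v=2: v_2(a)=0, v_2(b)=-8; units ≡ 7, 5 (mod 8); ε·ε+αω+βω = 1·0+0·1+-8·0 ≡ 0  ⇒  (a,b)_2 = +1.
v=31: a=31^2·(≡19), b=31^1·(≡12) mod 31; (19|31)=+1, (12|31)=-1; (−1)^{2·1·15}·(+1)^1·(-1)^2 = +1.
v=3: a=3^0·(≡1), b=3^-2·(≡1) mod 3; (1|3)=+1, (1|3)=+1; (−1)^{0·-2·1}·(+1)^-2·(+1)^0 = +1.
|Ram(-201761, 1333)| = 2, even; anisotropic at {7, 19}.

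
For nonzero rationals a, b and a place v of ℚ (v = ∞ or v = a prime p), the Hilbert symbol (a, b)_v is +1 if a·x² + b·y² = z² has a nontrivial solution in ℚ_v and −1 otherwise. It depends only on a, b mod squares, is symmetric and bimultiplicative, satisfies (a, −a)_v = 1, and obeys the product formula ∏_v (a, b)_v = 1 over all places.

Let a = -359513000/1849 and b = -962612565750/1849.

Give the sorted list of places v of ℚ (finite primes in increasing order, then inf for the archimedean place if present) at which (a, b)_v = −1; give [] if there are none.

[19, 23, 29, inf]

(a, b) ≡ (-73370, -3928630) mod (ℚ^×)²; places V = {2, 3, 5, 7, 11, 19, 23, 29, 31, 43, ∞}.
(a,b)_5: α=3, u≡4; β=3, v≡1 (mod 5); (4|5)=+1, (1|5)=+1; sign (−1)^0·+1^3·+1^3 = +1.
(a,b)_7: α=2, u≡1; β=0, v≡4 (mod 7); (1|7)=+1, (4|7)=+1; sign (−1)^0·+1^0·+1^2 = +1.
(a,b)_∞: sgn(-73370)=−, sgn(-3928630)=−, so -1.
(a,b)_19: α=0, u≡10; β=1, v≡17 (mod 19); (10|19)=-1, (17|19)=+1; sign (−1)^0·-1^1·+1^0 = -1.
(a,b)_23: α=1, u≡11; β=1, v≡15 (mod 23); (11|23)=-1, (15|23)=-1; sign (−1)^1·-1^1·-1^1 = -1.
(a,b)_31: α=0, u≡10; β=1, v≡3 (mod 31); (10|31)=+1, (3|31)=-1; sign (−1)^0·+1^1·-1^0 = +1.
(a,b)_11: α=1, u≡2; β=2, v≡9 (mod 11); (2|11)=-1, (9|11)=+1; sign (−1)^0·-1^2·+1^1 = +1.
(a,b)_43: α=-2, u≡24; β=-2, v≡27 (mod 43); (24|43)=+1, (27|43)=-1; sign (−1)^0·+1^-2·-1^-2 = +1.
(a,b)_3: α=0, u≡1; β=4, v≡2 (mod 3); (1|3)=+1, (2|3)=-1; sign (−1)^0·+1^4·-1^0 = +1.
(a,b)_2: α=3, β=1; u≡3, v≡5 (mod 8); ε(u)ε(v)=1·0, αω(v)=3·1, βω(u)=1·1; sum ≡ 0  ⇒  +1.
(a,b)_29: α=1, u≡28; β=1, v≡27 (mod 29); (28|29)=+1, (27|29)=-1; sign (−1)^0·+1^1·-1^1 = -1.
Ram(-73370, -3928630) = {19, 23, 29, ∞}; no ℚ_19-point on the conic.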